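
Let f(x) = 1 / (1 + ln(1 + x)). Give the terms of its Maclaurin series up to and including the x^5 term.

-347*x^5/60 + 11*x^4/3 - 7*x^3/3 + 3*x^2/2 - x + 1

Expand as Σ (-1)^k u^k with u equal to the inner function's series.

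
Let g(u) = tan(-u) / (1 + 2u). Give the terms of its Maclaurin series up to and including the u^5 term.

Take the Cauchy product of the two expansions.
g(0) = 0
g′(0) = -1
g′′(0) = 4
g′′′(0) = -26
g^(4)(0) = 208
g^(5)(0) = -2096

-262*u^5/15 + 26*u^4/3 - 13*u^3/3 + 2*u^2 - u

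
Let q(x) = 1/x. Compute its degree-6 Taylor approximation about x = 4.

q(4) = 1/4
q′(4) = -1/16
q′′(4) = 1/32
q′′′(4) = -3/128
q^(4)(4) = 3/128
q^(5)(4) = -15/512
q^(6)(4) = 45/1024

(x - 4)^6/16384 - (x - 4)^5/4096 + (x - 4)^4/1024 - (x - 4)^3/256 + (x - 4)^2/64 - (x - 4)/16 + 1/4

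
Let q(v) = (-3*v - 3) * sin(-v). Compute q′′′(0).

Multiply each power in the prefactor through the base expansion.
The coefficient of v^3 in the expansion is -1/2, so q′′′(0) = 3! * (-1/2) = -3.

-3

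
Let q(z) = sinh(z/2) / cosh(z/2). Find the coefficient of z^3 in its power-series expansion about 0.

Invert the denominator's series and multiply.

-1/24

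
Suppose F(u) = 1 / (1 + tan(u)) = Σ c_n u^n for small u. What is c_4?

Use the geometric series for the reciprocal, then substitute.
[u^0] = 1;  [u^1] = -1;  [u^2] = 1;  [u^3] = -4/3;  [u^4] = 5/3.

5/3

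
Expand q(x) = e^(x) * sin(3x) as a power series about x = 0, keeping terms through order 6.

Expand each factor separately, then convolve coefficients.
q(0) = 0
q′(0) = 3
q′′(0) = 6
q′′′(0) = -18
q^(4)(0) = -96
q^(5)(0) = -12
q^(6)(0) = 936

13*x^6/10 - x^5/10 - 4*x^4 - 3*x^3 + 3*x^2 + 3*x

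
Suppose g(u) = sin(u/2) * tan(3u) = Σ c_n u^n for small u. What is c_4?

71/16

Expand each factor separately, then convolve coefficients.
[u^0] = 0;  [u^1] = 0;  [u^2] = 3/2;  [u^3] = 0;  [u^4] = 71/16.
So c_4 = g^(4)(0)/4! = 71/16.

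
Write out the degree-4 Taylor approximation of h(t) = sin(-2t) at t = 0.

Compute the successive derivatives at the expansion point and divide by k!.
h(0) = 0
h′(0) = -2
h′′(0) = 0
h′′′(0) = 8
h^(4)(0) = 0
Dividing each by k! gives the coefficients c_0, ..., c_4.

4*t^3/3 - 2*t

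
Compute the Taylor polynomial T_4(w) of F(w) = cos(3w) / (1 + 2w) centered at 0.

11*w^4/8 + w^3 - w^2/2 - 2*w + 1

Expand each factor separately, then convolve coefficients.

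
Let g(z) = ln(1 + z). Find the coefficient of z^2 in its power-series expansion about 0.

-1/2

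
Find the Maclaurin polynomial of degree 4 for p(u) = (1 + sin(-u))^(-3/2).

235*u^4/128 + 31*u^3/16 + 15*u^2/8 + 3*u/2 + 1

Let u equal the inner series; expand the outer function in u and truncate.
p(0) = 1
p′(0) = 3/2
p′′(0) = 15/4
p′′′(0) = 93/8
p^(4)(0) = 705/16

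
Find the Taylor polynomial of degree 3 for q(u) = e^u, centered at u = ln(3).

(u - ln(3))^3/2 + 3*(u - ln(3))^2/2 + 3*(u - ln(3)) + 3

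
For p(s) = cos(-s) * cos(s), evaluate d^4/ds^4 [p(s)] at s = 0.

8

Write out both Maclaurin series and multiply, keeping only the needed powers.
The coefficient of s^4 in the expansion is 1/3, so p^(4)(0) = 4! * (1/3) = 8.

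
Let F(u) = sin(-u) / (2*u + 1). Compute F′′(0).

Use 1/(1 - r) = Σ r^k on the denominator, then take the Cauchy product.
The coefficient of u^2 in the expansion is 2, so F′′(0) = 2! * (2) = 4.

4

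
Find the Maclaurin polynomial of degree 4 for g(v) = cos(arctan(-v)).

Compose series: expand the inner function first, then feed it into the outer expansion.
g(0) = 1
g′(0) = 0
g′′(0) = -1
g′′′(0) = 0
g^(4)(0) = 9
Dividing each by k! gives the coefficients c_0, ..., c_4.

3*v^4/8 - v^2/2 + 1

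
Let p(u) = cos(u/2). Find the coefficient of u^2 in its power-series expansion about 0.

-1/8

Apply the Taylor formula c_k = f^(k)(a)/k!.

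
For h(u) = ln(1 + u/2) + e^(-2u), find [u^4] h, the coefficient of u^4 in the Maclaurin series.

Add the two expansions coefficient-wise.
h(0) = 1
h′(0) = -3/2
h′′(0) = 15/4
h′′′(0) = -31/4
h^(4)(0) = 125/8
So c_4 = h^(4)(0)/4! = 125/192.

125/192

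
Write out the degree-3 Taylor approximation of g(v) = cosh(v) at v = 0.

v^2/2 + 1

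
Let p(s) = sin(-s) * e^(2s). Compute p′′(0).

-4

Take the Cauchy product of the two expansions.
The coefficient of s^2 in the expansion is -2, so p′′(0) = 2! * (-2) = -4.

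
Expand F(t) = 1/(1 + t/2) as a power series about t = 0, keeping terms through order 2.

t^2/4 - t/2 + 1

[t^0] = 1;  [t^1] = -1/2;  [t^2] = 1/4.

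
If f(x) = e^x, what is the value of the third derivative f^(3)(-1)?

e^(-1)

From the series, [(x + 1)^3] f = e^(-1)/6; multiply by 3! = 6 to get e^(-1).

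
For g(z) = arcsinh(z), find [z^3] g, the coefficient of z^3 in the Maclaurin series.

-1/6

Apply the Taylor formula c_k = f^(k)(a)/k!.
g(0) = 0
g′(0) = 1
g′′(0) = 0
g′′′(0) = -1
So c_3 = g′′′(0)/3! = -1/6.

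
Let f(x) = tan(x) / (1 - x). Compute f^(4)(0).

Expand each factor separately, then convolve coefficients.
The coefficient of x^4 in the expansion is 4/3, so f^(4)(0) = 4! * (4/3) = 32.

32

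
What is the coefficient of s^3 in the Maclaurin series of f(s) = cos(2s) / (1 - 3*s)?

Use 1/(1 - r) = Σ r^k on the denominator, then take the Cauchy product.
f(0) = 1
f′(0) = 3
f′′(0) = 14
f′′′(0) = 126
Then c_k = f^(k)(0)/k! gives each Taylor coefficient.

21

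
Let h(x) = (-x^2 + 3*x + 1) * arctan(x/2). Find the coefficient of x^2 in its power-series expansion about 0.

3/2

Distribute the polynomial across the series and collect like powers.
h(0) = 0
h′(0) = 1/2
h′′(0) = 3
Then c_k = h^(k)(0)/k! gives each Taylor coefficient.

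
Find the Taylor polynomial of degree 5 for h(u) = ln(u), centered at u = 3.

h(3) = ln(3)
h′(3) = 1/3
h′′(3) = -1/9
h′′′(3) = 2/27
h^(4)(3) = -2/27
h^(5)(3) = 8/81

(u - 3)^5/1215 - (u - 3)^4/324 + (u - 3)^3/81 - (u - 3)^2/18 + (u - 3)/3 + ln(3)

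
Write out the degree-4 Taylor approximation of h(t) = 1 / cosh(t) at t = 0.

5*t^4/24 - t^2/2 + 1

Invert the denominator's series and multiply.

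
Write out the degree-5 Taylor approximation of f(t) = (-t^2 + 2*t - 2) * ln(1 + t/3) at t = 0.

Multiply each power in the prefactor through the base expansion.
f(0) = 0
f′(0) = -2/3
f′′(0) = 14/9
f′′′(0) = -76/27
f^(4)(0) = 56/27
f^(5)(0) = -196/81
Dividing each by k! gives the coefficients c_0, ..., c_5.

-49*t^5/2430 + 7*t^4/81 - 38*t^3/81 + 7*t^2/9 - 2*t/3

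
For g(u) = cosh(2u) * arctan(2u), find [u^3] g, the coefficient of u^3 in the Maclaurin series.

Multiply the two series term by term and collect like powers.
g(0) = 0
g′(0) = 2
g′′(0) = 0
g′′′(0) = 8
The Taylor polynomial is Σ g^(k)(0)/k! · u^k.

4/3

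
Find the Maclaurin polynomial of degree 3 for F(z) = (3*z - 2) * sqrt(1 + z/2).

-7*z^3/64 + 13*z^2/16 + 5*z/2 - 2

Shift and add copies of the series according to the polynomial's terms.
F(0) = -2
F′(0) = 5/2
F′′(0) = 13/8
F′′′(0) = -21/32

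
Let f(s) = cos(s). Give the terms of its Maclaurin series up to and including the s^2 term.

1 - s^2/2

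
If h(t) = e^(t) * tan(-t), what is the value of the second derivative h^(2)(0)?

-2

Multiply the two series term by term and collect like powers.
The coefficient of t^2 in the expansion is -1, so h′′(0) = 2! * (-1) = -2.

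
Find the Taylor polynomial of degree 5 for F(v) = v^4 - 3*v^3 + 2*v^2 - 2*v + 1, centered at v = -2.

F(-2) = 53
F′(-2) = -78
F′′(-2) = 88
F′′′(-2) = -66
F^(4)(-2) = 24
F^(5)(-2) = 0

(v + 2)^4 - 11*(v + 2)^3 + 44*(v + 2)^2 - 78*(v + 2) + 53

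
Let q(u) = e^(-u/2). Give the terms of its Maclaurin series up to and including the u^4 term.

u^4/384 - u^3/48 + u^2/8 - u/2 + 1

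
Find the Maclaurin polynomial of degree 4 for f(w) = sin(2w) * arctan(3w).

Take the Cauchy product of the two expansions.
f(0) = 0
f′(0) = 0
f′′(0) = 12
f′′′(0) = 0
f^(4)(0) = -528
The Taylor polynomial is Σ f^(k)(0)/k! · w^k.

-22*w^4 + 6*w^2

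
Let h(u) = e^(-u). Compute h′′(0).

1

The coefficient of u^2 in the expansion is 1/2, so h′′(0) = 2! * (1/2) = 1.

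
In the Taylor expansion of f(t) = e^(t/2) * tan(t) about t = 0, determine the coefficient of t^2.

Multiply the two series term by term and collect like powers.
f(0) = 0
f′(0) = 1
f′′(0) = 1
So c_2 = f′′(0)/2! = 1/2.

1/2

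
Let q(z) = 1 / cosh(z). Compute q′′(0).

-1

Divide the numerator series by the denominator series (power-series long division).
The coefficient of z^2 in the expansion is -1/2, so q′′(0) = 2! * (-1/2) = -1.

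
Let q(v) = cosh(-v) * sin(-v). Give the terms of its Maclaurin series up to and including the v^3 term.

Multiply the two series term by term and collect like powers.
q(0) = 0
q′(0) = -1
q′′(0) = 0
q′′′(0) = -2
Dividing each by k! gives the coefficients c_0, ..., c_3.

-v^3/3 - v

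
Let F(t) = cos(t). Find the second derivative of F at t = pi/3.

The coefficient of (t - pi/3)^2 in the expansion is -1/4, so F′′(pi/3) = 2! * (-1/4) = -1/2.

-1/2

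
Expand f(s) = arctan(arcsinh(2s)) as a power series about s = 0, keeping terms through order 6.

Compose series: expand the inner function first, then feed it into the outer expansion.

212*s^5/15 - 4*s^3 + 2*s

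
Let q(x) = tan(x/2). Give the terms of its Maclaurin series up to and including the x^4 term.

Differentiate repeatedly and evaluate at the center.
q(0) = 0
q′(0) = 1/2
q′′(0) = 0
q′′′(0) = 1/4
q^(4)(0) = 0

x^3/24 + x/2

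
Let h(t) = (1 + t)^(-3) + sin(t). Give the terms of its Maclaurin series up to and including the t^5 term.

Add the two expansions coefficient-wise.
h(0) = 1
h′(0) = -2
h′′(0) = 12
h′′′(0) = -61
h^(4)(0) = 360
h^(5)(0) = -2519
The Taylor polynomial is Σ h^(k)(0)/k! · t^k.

-2519*t^5/120 + 15*t^4 - 61*t^3/6 + 6*t^2 - 2*t + 1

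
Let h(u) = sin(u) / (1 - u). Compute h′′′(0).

5

Use 1/(1 - r) = Σ r^k on the denominator, then take the Cauchy product.
The coefficient of u^3 in the expansion is 5/6, so h′′′(0) = 3! * (5/6) = 5.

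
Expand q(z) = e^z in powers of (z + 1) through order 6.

(z + 1)^6*e^(-1)/720 + (z + 1)^5*e^(-1)/120 + (z + 1)^4*e^(-1)/24 + (z + 1)^3*e^(-1)/6 + (z + 1)^2*e^(-1)/2 + (z + 1)*e^(-1) + e^(-1)

q(-1) = e^(-1)
q′(-1) = e^(-1)
q′′(-1) = e^(-1)
q′′′(-1) = e^(-1)
q^(4)(-1) = e^(-1)
q^(5)(-1) = e^(-1)
q^(6)(-1) = e^(-1)
The Taylor polynomial is Σ q^(k)(-1)/k! · (z + 1)^k.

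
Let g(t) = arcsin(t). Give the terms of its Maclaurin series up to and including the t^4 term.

t^3/6 + t

[t^0] = 0;  [t^1] = 1;  [t^2] = 0;  [t^3] = 1/6;  [t^4] = 0.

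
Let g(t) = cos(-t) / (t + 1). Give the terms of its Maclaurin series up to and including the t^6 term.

Expand 1/(denominator) as a geometric series and multiply by the numerator's series.
g(0) = 1
g′(0) = -1
g′′(0) = 1
g′′′(0) = -3
g^(4)(0) = 13
g^(5)(0) = -65
g^(6)(0) = 389

389*t^6/720 - 13*t^5/24 + 13*t^4/24 - t^3/2 + t^2/2 - t + 1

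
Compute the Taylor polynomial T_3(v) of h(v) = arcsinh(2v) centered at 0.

-4*v^3/3 + 2*v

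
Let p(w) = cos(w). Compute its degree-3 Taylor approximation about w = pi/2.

(w - pi/2)^3/6 - (w - pi/2)

[(w - pi/2)^0] = 0;  [(w - pi/2)^1] = -1;  [(w - pi/2)^2] = 0;  [(w - pi/2)^3] = 1/6.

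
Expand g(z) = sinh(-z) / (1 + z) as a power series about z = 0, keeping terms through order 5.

Write out both Maclaurin series and multiply, keeping only the needed powers.
[z^0] = 0;  [z^1] = -1;  [z^2] = 1;  [z^3] = -7/6;  [z^4] = 7/6;  [z^5] = -47/40.

-47*z^5/40 + 7*z^4/6 - 7*z^3/6 + z^2 - z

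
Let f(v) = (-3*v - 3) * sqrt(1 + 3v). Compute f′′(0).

-9/4

Multiply each power in the prefactor through the base expansion.
The coefficient of v^2 in the expansion is -9/8, so f′′(0) = 2! * (-9/8) = -9/4.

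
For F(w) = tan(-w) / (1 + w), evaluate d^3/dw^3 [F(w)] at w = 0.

Take the Cauchy product of the two expansions.
The coefficient of w^3 in the expansion is -4/3, so F′′′(0) = 3! * (-4/3) = -8.

-8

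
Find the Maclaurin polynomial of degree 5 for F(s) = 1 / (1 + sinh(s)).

-181*s^5/120 + 4*s^4/3 - 7*s^3/6 + s^2 - s + 1

Use the geometric series for the reciprocal, then substitute.
F(0) = 1
F′(0) = -1
F′′(0) = 2
F′′′(0) = -7
F^(4)(0) = 32
F^(5)(0) = -181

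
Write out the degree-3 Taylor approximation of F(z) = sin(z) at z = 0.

-z^3/6 + z

F(0) = 0
F′(0) = 1
F′′(0) = 0
F′′′(0) = -1
Then c_k = F^(k)(0)/k! gives each Taylor coefficient.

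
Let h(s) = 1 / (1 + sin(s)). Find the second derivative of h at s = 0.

Expand as Σ (-1)^k u^k with u equal to the inner function's series.
From the series, [s^2] h = 1; multiply by 2! = 2 to get 2.

2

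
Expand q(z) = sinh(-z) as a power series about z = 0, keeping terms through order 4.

q(0) = 0
q′(0) = -1
q′′(0) = 0
q′′′(0) = -1
q^(4)(0) = 0
The Taylor polynomial is Σ q^(k)(0)/k! · z^k.

-z^3/6 - z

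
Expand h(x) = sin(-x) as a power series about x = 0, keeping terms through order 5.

-x^5/120 + x^3/6 - x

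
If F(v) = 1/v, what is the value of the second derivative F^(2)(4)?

From the series, [(v - 4)^2] F = 1/64; multiply by 2! = 2 to get 1/32.

1/32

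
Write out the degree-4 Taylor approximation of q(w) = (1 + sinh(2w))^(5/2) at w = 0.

75*w^4/8 + 35*w^3/6 + 15*w^2/2 + 5*w + 1

Compose series: expand the inner function first, then feed it into the outer expansion.
[w^0] = 1;  [w^1] = 5;  [w^2] = 15/2;  [w^3] = 35/6;  [w^4] = 75/8.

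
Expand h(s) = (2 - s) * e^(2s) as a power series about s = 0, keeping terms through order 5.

-2*s^5/15 + 2*s^3/3 + 2*s^2 + 3*s + 2

Multiply each power in the prefactor through the base expansion.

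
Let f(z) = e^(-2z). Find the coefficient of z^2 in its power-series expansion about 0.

2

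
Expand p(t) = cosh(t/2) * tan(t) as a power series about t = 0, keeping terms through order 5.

Multiply the two series term by term and collect like powers.

341*t^5/1920 + 11*t^3/24 + t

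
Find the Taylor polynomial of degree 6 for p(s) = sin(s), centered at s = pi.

Compute the successive derivatives at the expansion point and divide by k!.
p(pi) = 0
p′(pi) = -1
p′′(pi) = 0
p′′′(pi) = 1
p^(4)(pi) = 0
p^(5)(pi) = -1
p^(6)(pi) = 0
Then c_k = p^(k)(pi)/k! gives each Taylor coefficient.

-(s - pi)^5/120 + (s - pi)^3/6 - (s - pi)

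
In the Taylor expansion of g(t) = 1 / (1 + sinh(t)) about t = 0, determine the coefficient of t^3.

Write 1/(1+u) = 1 - u + u^2 - u^3 + ... and substitute the series for u.

-7/6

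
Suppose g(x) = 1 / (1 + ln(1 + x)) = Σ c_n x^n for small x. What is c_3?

Expand as Σ (-1)^k u^k with u equal to the inner function's series.

-7/3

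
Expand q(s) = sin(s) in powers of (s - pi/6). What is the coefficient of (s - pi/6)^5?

sqrt(3)/240

q(pi/6) = 1/2
q′(pi/6) = sqrt(3)/2
q′′(pi/6) = -1/2
q′′′(pi/6) = -sqrt(3)/2
q^(4)(pi/6) = 1/2
q^(5)(pi/6) = sqrt(3)/2
So c_5 = q^(5)(pi/6)/5! = sqrt(3)/240.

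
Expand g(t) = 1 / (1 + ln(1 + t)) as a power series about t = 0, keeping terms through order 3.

Use the geometric series for the reciprocal, then substitute.
g(0) = 1
g′(0) = -1
g′′(0) = 3
g′′′(0) = -14
Dividing each by k! gives the coefficients c_0, ..., c_3.

-7*t^3/3 + 3*t^2/2 - t + 1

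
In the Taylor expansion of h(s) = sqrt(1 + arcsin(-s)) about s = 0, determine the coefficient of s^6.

Let u equal the inner series; expand the outer function in u and truncate.
h(0) = 1
h′(0) = -1/2
h′′(0) = -1/4
h′′′(0) = -7/8
h^(4)(0) = -31/16
h^(5)(0) = -369/32
h^(6)(0) = -3169/64
So c_6 = h^(6)(0)/6! = -3169/46080.

-3169/46080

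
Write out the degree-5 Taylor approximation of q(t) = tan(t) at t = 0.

2*t^5/15 + t^3/3 + t

Apply the Taylor formula c_k = f^(k)(a)/k!.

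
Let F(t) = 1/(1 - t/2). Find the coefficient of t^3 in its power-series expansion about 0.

1/8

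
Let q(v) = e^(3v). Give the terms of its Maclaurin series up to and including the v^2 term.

9*v^2/2 + 3*v + 1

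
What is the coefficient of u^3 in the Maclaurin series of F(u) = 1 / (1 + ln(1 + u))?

-7/3

Expand as Σ (-1)^k u^k with u equal to the inner function's series.
[u^0] = 1;  [u^1] = -1;  [u^2] = 3/2;  [u^3] = -7/3.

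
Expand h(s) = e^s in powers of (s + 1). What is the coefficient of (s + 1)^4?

e^(-1)/24

h(-1) = e^(-1)
h′(-1) = e^(-1)
h′′(-1) = e^(-1)
h′′′(-1) = e^(-1)
h^(4)(-1) = e^(-1)
Dividing each by k! gives the coefficients c_0, ..., c_4.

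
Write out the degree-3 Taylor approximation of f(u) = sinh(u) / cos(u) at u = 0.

Write the quotient as an unknown series and match coefficients against numerator = denominator · series.
[u^0] = 0;  [u^1] = 1;  [u^2] = 0;  [u^3] = 2/3.

2*u^3/3 + u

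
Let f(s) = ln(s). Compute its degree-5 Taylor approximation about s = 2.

(s - 2)^5/160 - (s - 2)^4/64 + (s - 2)^3/24 - (s - 2)^2/8 + (s - 2)/2 + ln(2)

f(2) = ln(2)
f′(2) = 1/2
f′′(2) = -1/4
f′′′(2) = 1/4
f^(4)(2) = -3/8
f^(5)(2) = 3/4
Then c_k = f^(k)(2)/k! gives each Taylor coefficient.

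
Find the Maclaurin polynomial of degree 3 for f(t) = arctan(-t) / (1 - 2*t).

-11*t^3/3 - 2*t^2 - t

Expand 1/(denominator) as a geometric series and multiply by the numerator's series.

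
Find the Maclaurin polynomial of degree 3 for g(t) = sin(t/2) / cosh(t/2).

Divide the numerator series by the denominator series (power-series long division).
g(0) = 0
g′(0) = 1/2
g′′(0) = 0
g′′′(0) = -1/2

-t^3/12 + t/2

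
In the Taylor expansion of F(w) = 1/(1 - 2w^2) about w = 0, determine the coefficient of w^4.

Differentiate repeatedly and evaluate at the center.
[w^0] = 1;  [w^1] = 0;  [w^2] = 2;  [w^3] = 0;  [w^4] = 4.
So c_4 = F^(4)(0)/4! = 4.

4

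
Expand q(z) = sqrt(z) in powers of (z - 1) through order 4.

-5*(z - 1)^4/128 + (z - 1)^3/16 - (z - 1)^2/8 + (z - 1)/2 + 1

Apply the Taylor formula c_k = f^(k)(a)/k!.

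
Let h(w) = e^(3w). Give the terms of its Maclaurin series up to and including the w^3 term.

Compute the successive derivatives at the expansion point and divide by k!.
h(0) = 1
h′(0) = 3
h′′(0) = 9
h′′′(0) = 27

9*w^3/2 + 9*w^2/2 + 3*w + 1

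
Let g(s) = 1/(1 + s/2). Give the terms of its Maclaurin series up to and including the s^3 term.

[s^0] = 1;  [s^1] = -1/2;  [s^2] = 1/4;  [s^3] = -1/8.

-s^3/8 + s^2/4 - s/2 + 1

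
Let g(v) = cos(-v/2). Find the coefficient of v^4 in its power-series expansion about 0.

[v^0] = 1;  [v^1] = 0;  [v^2] = -1/8;  [v^3] = 0;  [v^4] = 1/384.
So c_4 = g^(4)(0)/4! = 1/384.

1/384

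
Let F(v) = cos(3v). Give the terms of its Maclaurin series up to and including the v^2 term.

1 - 9*v^2/2

F(0) = 1
F′(0) = 0
F′′(0) = -9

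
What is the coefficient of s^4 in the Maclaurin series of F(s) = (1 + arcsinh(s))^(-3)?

13

Compose series: expand the inner function first, then feed it into the outer expansion.
F(0) = 1
F′(0) = -3
F′′(0) = 12
F′′′(0) = -57
F^(4)(0) = 312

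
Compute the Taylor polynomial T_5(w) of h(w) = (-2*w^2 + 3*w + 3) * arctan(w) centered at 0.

Shift and add copies of the series according to the polynomial's terms.
h(0) = 0
h′(0) = 3
h′′(0) = 6
h′′′(0) = -18
h^(4)(0) = -24
h^(5)(0) = 152

19*w^5/15 - w^4 - 3*w^3 + 3*w^2 + 3*w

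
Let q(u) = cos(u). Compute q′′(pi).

The coefficient of (u - pi)^2 in the expansion is 1/2, so q′′(pi) = 2! * (1/2) = 1.

1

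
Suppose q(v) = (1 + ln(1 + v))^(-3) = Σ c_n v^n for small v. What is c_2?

Compose series: expand the inner function first, then feed it into the outer expansion.
q(0) = 1
q′(0) = -3
q′′(0) = 15

15/2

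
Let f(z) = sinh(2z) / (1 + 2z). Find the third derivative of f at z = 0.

56

Expand each factor separately, then convolve coefficients.
The coefficient of z^3 in the expansion is 28/3, so f′′′(0) = 3! * (28/3) = 56.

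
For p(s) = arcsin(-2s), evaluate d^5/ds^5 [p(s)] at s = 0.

Compute the successive derivatives at the expansion point and divide by k!.
From the series, [s^5] p = -12/5; multiply by 5! = 120 to get -288.

-288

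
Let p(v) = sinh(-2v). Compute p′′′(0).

The coefficient of v^3 in the expansion is -4/3, so p′′′(0) = 3! * (-4/3) = -8.

-8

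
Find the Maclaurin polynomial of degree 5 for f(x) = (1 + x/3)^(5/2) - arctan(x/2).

-643*x^5/103680 - 5*x^4/10368 + 23*x^3/432 + 5*x^2/24 + x/3 + 1

Add the two expansions coefficient-wise.
[x^0] = 1;  [x^1] = 1/3;  [x^2] = 5/24;  [x^3] = 23/432;  [x^4] = -5/10368;  [x^5] = -643/103680.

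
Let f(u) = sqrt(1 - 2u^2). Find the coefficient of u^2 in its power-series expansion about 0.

-1

[u^0] = 1;  [u^1] = 0;  [u^2] = -1.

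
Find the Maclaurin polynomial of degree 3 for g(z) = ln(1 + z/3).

g(0) = 0
g′(0) = 1/3
g′′(0) = -1/9
g′′′(0) = 2/27

z^3/81 - z^2/18 + z/3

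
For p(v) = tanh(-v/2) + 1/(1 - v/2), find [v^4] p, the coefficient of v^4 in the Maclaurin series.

1/16

Combine the two series term by term.
p(0) = 1
p′(0) = 0
p′′(0) = 1/2
p′′′(0) = 1
p^(4)(0) = 3/2
The Taylor polynomial is Σ p^(k)(0)/k! · v^k.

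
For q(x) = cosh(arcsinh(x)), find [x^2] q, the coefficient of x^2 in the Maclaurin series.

1/2

Plug the Maclaurin series of the inner function into that of the outer and collect terms.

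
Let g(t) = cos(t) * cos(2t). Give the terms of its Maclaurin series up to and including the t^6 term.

-73*t^6/144 + 41*t^4/24 - 5*t^2/2 + 1

Take the Cauchy product of the two expansions.
[t^0] = 1;  [t^1] = 0;  [t^2] = -5/2;  [t^3] = 0;  [t^4] = 41/24;  [t^5] = 0;  [t^6] = -73/144.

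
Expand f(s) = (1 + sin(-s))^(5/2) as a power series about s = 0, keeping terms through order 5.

95*s^5/768 - 85*s^4/128 + 5*s^3/48 + 15*s^2/8 - 5*s/2 + 1

Compose series: expand the inner function first, then feed it into the outer expansion.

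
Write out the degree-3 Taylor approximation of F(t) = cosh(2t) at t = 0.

[t^0] = 1;  [t^1] = 0;  [t^2] = 2;  [t^3] = 0.

2*t^2 + 1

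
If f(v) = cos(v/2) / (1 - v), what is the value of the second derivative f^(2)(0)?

7/4

Expand each factor separately, then convolve coefficients.
The coefficient of v^2 in the expansion is 7/8, so f′′(0) = 2! * (7/8) = 7/4.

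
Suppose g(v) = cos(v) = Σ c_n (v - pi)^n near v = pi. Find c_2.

1/2

g(pi) = -1
g′(pi) = 0
g′′(pi) = 1
The Taylor polynomial is Σ g^(k)(pi)/k! · (v - pi)^k.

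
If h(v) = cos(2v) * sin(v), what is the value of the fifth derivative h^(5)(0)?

121

Expand each factor separately, then convolve coefficients.
The coefficient of v^5 in the expansion is 121/120, so h^(5)(0) = 5! * (121/120) = 121.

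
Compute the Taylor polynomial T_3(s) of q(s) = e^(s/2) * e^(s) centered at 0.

9*s^3/16 + 9*s^2/8 + 3*s/2 + 1

Expand each factor separately, then convolve coefficients.
[s^0] = 1;  [s^1] = 3/2;  [s^2] = 9/8;  [s^3] = 9/16.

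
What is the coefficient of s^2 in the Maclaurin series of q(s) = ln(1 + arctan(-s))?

Compose series: expand the inner function first, then feed it into the outer expansion.

-1/2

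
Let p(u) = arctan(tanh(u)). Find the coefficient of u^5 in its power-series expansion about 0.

2/3

Compose series: expand the inner function first, then feed it into the outer expansion.
p(0) = 0
p′(0) = 1
p′′(0) = 0
p′′′(0) = -4
p^(4)(0) = 0
p^(5)(0) = 80
So c_5 = p^(5)(0)/5! = 2/3.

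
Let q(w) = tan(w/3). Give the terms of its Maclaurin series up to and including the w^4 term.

w^3/81 + w/3

q(0) = 0
q′(0) = 1/3
q′′(0) = 0
q′′′(0) = 2/27
q^(4)(0) = 0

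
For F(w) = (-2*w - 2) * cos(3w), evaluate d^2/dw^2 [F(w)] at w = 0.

18

Multiply each power in the prefactor through the base expansion.
The coefficient of w^2 in the expansion is 9, so F′′(0) = 2! * (9) = 18.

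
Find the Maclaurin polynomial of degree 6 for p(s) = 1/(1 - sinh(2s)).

4928*s^6/45 + 724*s^5/15 + 64*s^4/3 + 28*s^3/3 + 4*s^2 + 2*s + 1

Compose series: expand the inner function first, then feed it into the outer expansion.
[s^0] = 1;  [s^1] = 2;  [s^2] = 4;  [s^3] = 28/3;  [s^4] = 64/3;  [s^5] = 724/15;  [s^6] = 4928/45.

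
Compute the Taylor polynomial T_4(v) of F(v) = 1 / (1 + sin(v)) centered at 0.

Use the geometric series for the reciprocal, then substitute.
F(0) = 1
F′(0) = -1
F′′(0) = 2
F′′′(0) = -5
F^(4)(0) = 16

2*v^4/3 - 5*v^3/6 + v^2 - v + 1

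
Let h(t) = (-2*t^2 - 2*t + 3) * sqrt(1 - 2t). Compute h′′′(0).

9

Multiply each power in the prefactor through the base expansion.
The coefficient of t^3 in the expansion is 3/2, so h′′′(0) = 3! * (3/2) = 9.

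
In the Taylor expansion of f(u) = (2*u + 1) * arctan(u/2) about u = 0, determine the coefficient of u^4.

-1/12

Distribute the polynomial across the series and collect like powers.
[u^0] = 0;  [u^1] = 1/2;  [u^2] = 1;  [u^3] = -1/24;  [u^4] = -1/12.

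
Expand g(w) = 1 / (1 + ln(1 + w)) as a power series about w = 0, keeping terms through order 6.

Expand as Σ (-1)^k u^k with u equal to the inner function's series.
g(0) = 1
g′(0) = -1
g′′(0) = 3
g′′′(0) = -14
g^(4)(0) = 88
g^(5)(0) = -694
g^(6)(0) = 6578

3289*w^6/360 - 347*w^5/60 + 11*w^4/3 - 7*w^3/3 + 3*w^2/2 - w + 1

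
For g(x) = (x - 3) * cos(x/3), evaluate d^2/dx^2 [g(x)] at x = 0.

1/3

Distribute the polynomial across the series and collect like powers.
The coefficient of x^2 in the expansion is 1/6, so g′′(0) = 2! * (1/6) = 1/3.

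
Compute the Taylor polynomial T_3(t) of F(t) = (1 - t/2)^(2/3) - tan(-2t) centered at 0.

Expand each term separately and add.
F(0) = 1
F′(0) = 5/3
F′′(0) = -1/18
F′′′(0) = 431/27
Then c_k = F^(k)(0)/k! gives each Taylor coefficient.

431*t^3/162 - t^2/36 + 5*t/3 + 1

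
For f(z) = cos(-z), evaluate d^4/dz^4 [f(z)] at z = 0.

1

The coefficient of z^4 in the expansion is 1/24, so f^(4)(0) = 4! * (1/24) = 1.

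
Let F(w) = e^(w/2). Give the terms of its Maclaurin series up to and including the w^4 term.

w^4/384 + w^3/48 + w^2/8 + w/2 + 1

F(0) = 1
F′(0) = 1/2
F′′(0) = 1/4
F′′′(0) = 1/8
F^(4)(0) = 1/16
Dividing each by k! gives the coefficients c_0, ..., c_4.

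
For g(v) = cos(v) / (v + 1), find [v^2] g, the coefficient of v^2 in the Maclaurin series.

Multiply the numerator's expansion by the denominator's geometric series.
g(0) = 1
g′(0) = -1
g′′(0) = 1

1/2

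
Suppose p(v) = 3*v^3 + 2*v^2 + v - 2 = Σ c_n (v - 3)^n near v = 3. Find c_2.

29

[(v - 3)^0] = 100;  [(v - 3)^1] = 94;  [(v - 3)^2] = 29.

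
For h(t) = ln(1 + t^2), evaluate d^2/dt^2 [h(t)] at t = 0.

2

From the series, [t^2] h = 1; multiply by 2! = 2 to get 2.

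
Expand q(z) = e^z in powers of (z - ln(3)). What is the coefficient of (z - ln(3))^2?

3/2

q(ln(3)) = 3
q′(ln(3)) = 3
q′′(ln(3)) = 3
The Taylor polynomial is Σ q^(k)(ln(3))/k! · (z - ln(3))^k.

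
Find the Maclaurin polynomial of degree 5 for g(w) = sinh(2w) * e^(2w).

64*w^5/15 + 16*w^4/3 + 16*w^3/3 + 4*w^2 + 2*w

Expand each factor separately, then convolve coefficients.
[w^0] = 0;  [w^1] = 2;  [w^2] = 4;  [w^3] = 16/3;  [w^4] = 16/3;  [w^5] = 64/15.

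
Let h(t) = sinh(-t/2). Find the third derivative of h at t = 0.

-1/8

The coefficient of t^3 in the expansion is -1/48, so h′′′(0) = 3! * (-1/48) = -1/8.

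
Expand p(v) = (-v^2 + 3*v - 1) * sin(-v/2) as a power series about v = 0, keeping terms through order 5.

-79*v^5/3840 + v^4/16 + 23*v^3/48 - 3*v^2/2 + v/2

Shift and add copies of the series according to the polynomial's terms.
[v^0] = 0;  [v^1] = 1/2;  [v^2] = -3/2;  [v^3] = 23/48;  [v^4] = 1/16;  [v^5] = -79/3840.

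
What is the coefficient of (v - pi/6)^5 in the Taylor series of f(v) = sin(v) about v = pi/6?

[(v - pi/6)^0] = 1/2;  [(v - pi/6)^1] = sqrt(3)/2;  [(v - pi/6)^2] = -1/4;  [(v - pi/6)^3] = -sqrt(3)/12;  [(v - pi/6)^4] = 1/48;  [(v - pi/6)^5] = sqrt(3)/240.

sqrt(3)/240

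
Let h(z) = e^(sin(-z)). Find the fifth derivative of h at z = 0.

Plug the Maclaurin series of the inner function into that of the outer and collect terms.
The coefficient of z^5 in the expansion is 1/15, so h^(5)(0) = 5! * (1/15) = 8.

8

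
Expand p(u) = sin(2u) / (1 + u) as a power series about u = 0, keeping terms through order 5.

Multiply the two series term by term and collect like powers.
[u^0] = 0;  [u^1] = 2;  [u^2] = -2;  [u^3] = 2/3;  [u^4] = -2/3;  [u^5] = 14/15.

14*u^5/15 - 2*u^4/3 + 2*u^3/3 - 2*u^2 + 2*u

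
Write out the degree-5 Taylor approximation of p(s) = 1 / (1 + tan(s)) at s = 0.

Write 1/(1+u) = 1 - u + u^2 - u^3 + ... and substitute the series for u.
p(0) = 1
p′(0) = -1
p′′(0) = 2
p′′′(0) = -8
p^(4)(0) = 40
p^(5)(0) = -256
The Taylor polynomial is Σ p^(k)(0)/k! · s^k.

-32*s^5/15 + 5*s^4/3 - 4*s^3/3 + s^2 - s + 1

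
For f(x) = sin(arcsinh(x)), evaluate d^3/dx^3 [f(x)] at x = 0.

-2

Compose series: expand the inner function first, then feed it into the outer expansion.
From the series, [x^3] f = -1/3; multiply by 3! = 6 to get -2.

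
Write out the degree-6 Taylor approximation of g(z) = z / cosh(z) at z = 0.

5*z^5/24 - z^3/2 + z

Divide the numerator series by the denominator series (power-series long division).
[z^0] = 0;  [z^1] = 1;  [z^2] = 0;  [z^3] = -1/2;  [z^4] = 0;  [z^5] = 5/24;  [z^6] = 0.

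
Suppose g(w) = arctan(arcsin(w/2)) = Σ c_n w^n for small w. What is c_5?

Compose series: expand the inner function first, then feed it into the outer expansion.
g(0) = 0
g′(0) = 1/2
g′′(0) = 0
g′′′(0) = -1/8
g^(4)(0) = 0
g^(5)(0) = 13/32
So c_5 = g^(5)(0)/5! = 13/3840.

13/3840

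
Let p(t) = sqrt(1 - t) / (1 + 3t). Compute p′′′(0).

-1497/8

Expand each factor separately, then convolve coefficients.
The coefficient of t^3 in the expansion is -499/16, so p′′′(0) = 3! * (-499/16) = -1497/8.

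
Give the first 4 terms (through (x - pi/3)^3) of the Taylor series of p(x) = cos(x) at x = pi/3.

sqrt(3)*(x - pi/3)^3/12 - (x - pi/3)^2/4 - sqrt(3)*(x - pi/3)/2 + 1/2

Compute the successive derivatives at the expansion point and divide by k!.
p(pi/3) = 1/2
p′(pi/3) = -sqrt(3)/2
p′′(pi/3) = -1/2
p′′′(pi/3) = sqrt(3)/2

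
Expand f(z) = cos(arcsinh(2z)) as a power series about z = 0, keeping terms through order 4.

10*z^4/3 - 2*z^2 + 1

Plug the Maclaurin series of the inner function into that of the outer and collect terms.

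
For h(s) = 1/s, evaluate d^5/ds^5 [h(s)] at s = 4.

From the series, [(s - 4)^5] h = -1/4096; multiply by 5! = 120 to get -15/512.

-15/512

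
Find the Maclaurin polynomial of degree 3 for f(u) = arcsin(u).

u^3/6 + u

f(0) = 0
f′(0) = 1
f′′(0) = 0
f′′′(0) = 1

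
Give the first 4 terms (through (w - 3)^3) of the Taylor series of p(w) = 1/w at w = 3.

-(w - 3)^3/81 + (w - 3)^2/27 - (w - 3)/9 + 1/3

[(w - 3)^0] = 1/3;  [(w - 3)^1] = -1/9;  [(w - 3)^2] = 1/27;  [(w - 3)^3] = -1/81.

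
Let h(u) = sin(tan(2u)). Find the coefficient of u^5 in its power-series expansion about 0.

-4/5

Substitute the inner expansion into the outer series and collect powers.
h(0) = 0
h′(0) = 2
h′′(0) = 0
h′′′(0) = 8
h^(4)(0) = 0
h^(5)(0) = -96
So c_5 = h^(5)(0)/5! = -4/5.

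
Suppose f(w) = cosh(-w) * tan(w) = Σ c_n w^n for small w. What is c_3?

5/6

Expand each factor separately, then convolve coefficients.
[w^0] = 0;  [w^1] = 1;  [w^2] = 0;  [w^3] = 5/6.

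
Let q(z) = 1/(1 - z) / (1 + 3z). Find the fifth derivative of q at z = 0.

Write out both Maclaurin series and multiply, keeping only the needed powers.
From the series, [z^5] q = -182; multiply by 5! = 120 to get -21840.

-21840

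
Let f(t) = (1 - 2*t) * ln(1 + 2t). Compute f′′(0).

Distribute the polynomial across the series and collect like powers.
The coefficient of t^2 in the expansion is -6, so f′′(0) = 2! * (-6) = -12.

-12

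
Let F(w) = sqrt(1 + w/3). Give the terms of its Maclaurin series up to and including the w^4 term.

-5*w^4/10368 + w^3/432 - w^2/72 + w/6 + 1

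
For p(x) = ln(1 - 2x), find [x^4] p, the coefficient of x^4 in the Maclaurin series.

-4

Use the known series and substitute for the argument.
p(0) = 0
p′(0) = -2
p′′(0) = -4
p′′′(0) = -16
p^(4)(0) = -96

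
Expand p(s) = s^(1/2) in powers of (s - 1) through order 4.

Differentiate repeatedly and evaluate at the center.
p(1) = 1
p′(1) = 1/2
p′′(1) = -1/4
p′′′(1) = 3/8
p^(4)(1) = -15/16
The Taylor polynomial is Σ p^(k)(1)/k! · (s - 1)^k.

-5*(s - 1)^4/128 + (s - 1)^3/16 - (s - 1)^2/8 + (s - 1)/2 + 1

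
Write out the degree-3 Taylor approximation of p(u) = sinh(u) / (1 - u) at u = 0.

Take the Cauchy product of the two expansions.
p(0) = 0
p′(0) = 1
p′′(0) = 2
p′′′(0) = 7

7*u^3/6 + u^2 + u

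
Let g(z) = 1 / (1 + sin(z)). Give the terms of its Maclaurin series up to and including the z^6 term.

17*z^6/45 - 61*z^5/120 + 2*z^4/3 - 5*z^3/6 + z^2 - z + 1

Use the geometric series for the reciprocal, then substitute.
g(0) = 1
g′(0) = -1
g′′(0) = 2
g′′′(0) = -5
g^(4)(0) = 16
g^(5)(0) = -61
g^(6)(0) = 272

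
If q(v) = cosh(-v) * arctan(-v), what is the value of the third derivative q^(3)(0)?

Expand each factor separately, then convolve coefficients.
The coefficient of v^3 in the expansion is -1/6, so q′′′(0) = 3! * (-1/6) = -1.

-1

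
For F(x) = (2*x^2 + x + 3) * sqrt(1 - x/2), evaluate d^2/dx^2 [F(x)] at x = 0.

53/16

Shift and add copies of the series according to the polynomial's terms.
From the series, [x^2] F = 53/32; multiply by 2! = 2 to get 53/16.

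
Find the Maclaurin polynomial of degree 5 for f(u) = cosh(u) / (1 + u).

-37*u^5/24 + 37*u^4/24 - 3*u^3/2 + 3*u^2/2 - u + 1

Expand each factor separately, then convolve coefficients.
f(0) = 1
f′(0) = -1
f′′(0) = 3
f′′′(0) = -9
f^(4)(0) = 37
f^(5)(0) = -185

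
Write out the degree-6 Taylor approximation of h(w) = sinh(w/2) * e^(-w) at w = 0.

Take the Cauchy product of the two expansions.

-91*w^6/11520 + 121*w^5/3840 - 5*w^4/48 + 13*w^3/48 - w^2/2 + w/2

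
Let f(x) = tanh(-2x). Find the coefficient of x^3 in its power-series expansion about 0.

8/3

[x^0] = 0;  [x^1] = -2;  [x^2] = 0;  [x^3] = 8/3.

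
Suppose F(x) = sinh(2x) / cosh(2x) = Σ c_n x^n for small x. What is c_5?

Invert the denominator's series and multiply.
F(0) = 0
F′(0) = 2
F′′(0) = 0
F′′′(0) = -16
F^(4)(0) = 0
F^(5)(0) = 512
So c_5 = F^(5)(0)/5! = 64/15.

64/15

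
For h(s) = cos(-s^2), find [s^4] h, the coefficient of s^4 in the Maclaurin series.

[s^0] = 1;  [s^1] = 0;  [s^2] = 0;  [s^3] = 0;  [s^4] = -1/2.
So c_4 = h^(4)(0)/4! = -1/2.

-1/2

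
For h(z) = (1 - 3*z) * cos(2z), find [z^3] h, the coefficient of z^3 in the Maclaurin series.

6

Distribute the polynomial across the series and collect like powers.
h(0) = 1
h′(0) = -3
h′′(0) = -4
h′′′(0) = 36
Dividing each by k! gives the coefficients c_0, ..., c_3.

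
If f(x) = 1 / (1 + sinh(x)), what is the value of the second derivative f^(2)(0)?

2

Expand as Σ (-1)^k u^k with u equal to the inner function's series.
The coefficient of x^2 in the expansion is 1, so f′′(0) = 2! * (1) = 2.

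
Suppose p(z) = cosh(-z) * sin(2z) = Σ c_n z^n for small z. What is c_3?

-1/3

Take the Cauchy product of the two expansions.
p(0) = 0
p′(0) = 2
p′′(0) = 0
p′′′(0) = -2
Then c_k = p^(k)(0)/k! gives each Taylor coefficient.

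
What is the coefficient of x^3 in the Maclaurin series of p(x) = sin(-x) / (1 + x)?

Write out both Maclaurin series and multiply, keeping only the needed powers.
So c_3 = p′′′(0)/3! = -5/6.

-5/6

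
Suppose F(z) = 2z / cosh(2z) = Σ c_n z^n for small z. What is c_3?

Write the quotient as an unknown series and match coefficients against numerator = denominator · series.
F(0) = 0
F′(0) = 2
F′′(0) = 0
F′′′(0) = -24
The Taylor polynomial is Σ F^(k)(0)/k! · z^k.

-4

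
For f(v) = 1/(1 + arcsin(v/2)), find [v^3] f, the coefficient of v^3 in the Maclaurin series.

Substitute the inner expansion into the outer series and collect powers.
f(0) = 1
f′(0) = -1/2
f′′(0) = 1/2
f′′′(0) = -7/8
Then c_k = f^(k)(0)/k! gives each Taylor coefficient.

-7/48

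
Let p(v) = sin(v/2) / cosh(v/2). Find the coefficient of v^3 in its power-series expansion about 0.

-1/12

Divide the numerator series by the denominator series (power-series long division).
p(0) = 0
p′(0) = 1/2
p′′(0) = 0
p′′′(0) = -1/2
Dividing each by k! gives the coefficients c_0, ..., c_3.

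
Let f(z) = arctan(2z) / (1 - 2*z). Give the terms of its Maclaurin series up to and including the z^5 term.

Multiply the numerator's expansion by the denominator's geometric series.
f(0) = 0
f′(0) = 2
f′′(0) = 8
f′′′(0) = 32
f^(4)(0) = 256
f^(5)(0) = 3328
Dividing each by k! gives the coefficients c_0, ..., c_5.

416*z^5/15 + 32*z^4/3 + 16*z^3/3 + 4*z^2 + 2*z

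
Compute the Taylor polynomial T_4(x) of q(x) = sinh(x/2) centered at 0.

x^3/48 + x/2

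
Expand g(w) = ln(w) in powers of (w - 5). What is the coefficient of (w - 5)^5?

g(5) = ln(5)
g′(5) = 1/5
g′′(5) = -1/25
g′′′(5) = 2/125
g^(4)(5) = -6/625
g^(5)(5) = 24/3125
So c_5 = g^(5)(5)/5! = 1/15625.

1/15625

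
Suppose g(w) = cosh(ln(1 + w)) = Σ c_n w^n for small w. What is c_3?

-1/2

Plug the Maclaurin series of the inner function into that of the outer and collect terms.
g(0) = 1
g′(0) = 0
g′′(0) = 1
g′′′(0) = -3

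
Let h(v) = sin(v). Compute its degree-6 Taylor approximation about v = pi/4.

Compute the successive derivatives at the expansion point and divide by k!.
h(pi/4) = sqrt(2)/2
h′(pi/4) = sqrt(2)/2
h′′(pi/4) = -sqrt(2)/2
h′′′(pi/4) = -sqrt(2)/2
h^(4)(pi/4) = sqrt(2)/2
h^(5)(pi/4) = sqrt(2)/2
h^(6)(pi/4) = -sqrt(2)/2

-sqrt(2)*(v - pi/4)^6/1440 + sqrt(2)*(v - pi/4)^5/240 + sqrt(2)*(v - pi/4)^4/48 - sqrt(2)*(v - pi/4)^3/12 - sqrt(2)*(v - pi/4)^2/4 + sqrt(2)*(v - pi/4)/2 + sqrt(2)/2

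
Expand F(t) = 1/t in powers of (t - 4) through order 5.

Differentiate repeatedly and evaluate at the center.

-(t - 4)^5/4096 + (t - 4)^4/1024 - (t - 4)^3/256 + (t - 4)^2/64 - (t - 4)/16 + 1/4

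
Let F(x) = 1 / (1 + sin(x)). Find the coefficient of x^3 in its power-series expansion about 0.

-5/6

Expand as Σ (-1)^k u^k with u equal to the inner function's series.
F(0) = 1
F′(0) = -1
F′′(0) = 2
F′′′(0) = -5
So c_3 = F′′′(0)/3! = -5/6.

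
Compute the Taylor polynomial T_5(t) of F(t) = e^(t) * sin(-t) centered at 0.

Expand each factor separately, then convolve coefficients.
[t^0] = 0;  [t^1] = -1;  [t^2] = -1;  [t^3] = -1/3;  [t^4] = 0;  [t^5] = 1/30.

t^5/30 - t^3/3 - t^2 - t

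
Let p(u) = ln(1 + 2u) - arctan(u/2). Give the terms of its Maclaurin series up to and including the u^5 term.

Add the two expansions coefficient-wise.
[u^0] = 0;  [u^1] = 3/2;  [u^2] = -2;  [u^3] = 65/24;  [u^4] = -4;  [u^5] = 1023/160.

1023*u^5/160 - 4*u^4 + 65*u^3/24 - 2*u^2 + 3*u/2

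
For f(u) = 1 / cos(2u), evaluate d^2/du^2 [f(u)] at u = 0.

4

Divide the numerator series by the denominator series (power-series long division).
The coefficient of u^2 in the expansion is 2, so f′′(0) = 2! * (2) = 4.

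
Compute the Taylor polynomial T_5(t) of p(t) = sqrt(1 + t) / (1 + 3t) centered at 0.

-50795*t^5/256 + 8467*t^4/128 - 353*t^3/16 + 59*t^2/8 - 5*t/2 + 1

Expand each factor separately, then convolve coefficients.
p(0) = 1
p′(0) = -5/2
p′′(0) = 59/4
p′′′(0) = -1059/8
p^(4)(0) = 25401/16
p^(5)(0) = -761925/32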